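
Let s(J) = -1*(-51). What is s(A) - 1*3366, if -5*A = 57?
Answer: -3315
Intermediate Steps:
A = -57/5 (A = -⅕*57 = -57/5 ≈ -11.400)
s(J) = 51
s(A) - 1*3366 = 51 - 1*3366 = 51 - 3366 = -3315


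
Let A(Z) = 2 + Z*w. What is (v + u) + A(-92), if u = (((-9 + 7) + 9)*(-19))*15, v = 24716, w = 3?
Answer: 22447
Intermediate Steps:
A(Z) = 2 + 3*Z (A(Z) = 2 + Z*3 = 2 + 3*Z)
u = -1995 (u = ((-2 + 9)*(-19))*15 = (7*(-19))*15 = -133*15 = -1995)
(v + u) + A(-92) = (24716 - 1995) + (2 + 3*(-92)) = 22721 + (2 - 276) = 22721 - 274 = 22447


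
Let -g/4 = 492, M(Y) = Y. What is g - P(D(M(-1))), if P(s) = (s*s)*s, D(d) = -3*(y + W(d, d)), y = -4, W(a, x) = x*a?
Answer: -2697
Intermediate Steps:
g = -1968 (g = -4*492 = -1968)
W(a, x) = a*x
D(d) = 12 - 3*d² (D(d) = -3*(-4 + d*d) = -3*(-4 + d²) = 12 - 3*d²)
P(s) = s³ (P(s) = s²*s = s³)
g - P(D(M(-1))) = -1968 - (12 - 3*(-1)²)³ = -1968 - (12 - 3*1)³ = -1968 - (12 - 3)³ = -1968 - 1*9³ = -1968 - 1*729 = -1968 - 729 = -2697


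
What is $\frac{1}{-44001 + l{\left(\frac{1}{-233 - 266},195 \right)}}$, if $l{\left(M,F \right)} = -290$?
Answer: $- \frac{1}{44291} \approx -2.2578 \cdot 10^{-5}$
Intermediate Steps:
$\frac{1}{-44001 + l{\left(\frac{1}{-233 - 266},195 \right)}} = \frac{1}{-44001 - 290} = \frac{1}{-44291} = - \frac{1}{44291}$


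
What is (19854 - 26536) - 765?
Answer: -7447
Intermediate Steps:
(19854 - 26536) - 765 = -6682 - 765 = -7447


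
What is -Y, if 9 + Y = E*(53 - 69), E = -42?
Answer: -663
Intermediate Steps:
Y = 663 (Y = -9 - 42*(53 - 69) = -9 - 42*(-16) = -9 + 672 = 663)
-Y = -1*663 = -663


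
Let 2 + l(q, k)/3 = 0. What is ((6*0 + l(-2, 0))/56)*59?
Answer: -177/28 ≈ -6.3214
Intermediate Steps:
l(q, k) = -6 (l(q, k) = -6 + 3*0 = -6 + 0 = -6)
((6*0 + l(-2, 0))/56)*59 = ((6*0 - 6)/56)*59 = ((0 - 6)*(1/56))*59 = -6*1/56*59 = -3/28*59 = -177/28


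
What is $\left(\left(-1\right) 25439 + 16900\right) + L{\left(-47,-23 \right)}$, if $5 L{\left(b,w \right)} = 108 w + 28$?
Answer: $- \frac{45151}{5} \approx -9030.2$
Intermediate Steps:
$L{\left(b,w \right)} = \frac{28}{5} + \frac{108 w}{5}$ ($L{\left(b,w \right)} = \frac{108 w + 28}{5} = \frac{28 + 108 w}{5} = \frac{28}{5} + \frac{108 w}{5}$)
$\left(\left(-1\right) 25439 + 16900\right) + L{\left(-47,-23 \right)} = \left(\left(-1\right) 25439 + 16900\right) + \left(\frac{28}{5} + \frac{108}{5} \left(-23\right)\right) = \left(-25439 + 16900\right) + \left(\frac{28}{5} - \frac{2484}{5}\right) = -8539 - \frac{2456}{5} = - \frac{45151}{5}$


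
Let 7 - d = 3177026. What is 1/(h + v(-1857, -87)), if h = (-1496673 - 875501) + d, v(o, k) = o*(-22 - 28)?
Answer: -1/5456343 ≈ -1.8327e-7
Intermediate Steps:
d = -3177019 (d = 7 - 1*3177026 = 7 - 3177026 = -3177019)
v(o, k) = -50*o (v(o, k) = o*(-50) = -50*o)
h = -5549193 (h = (-1496673 - 875501) - 3177019 = -2372174 - 3177019 = -5549193)
1/(h + v(-1857, -87)) = 1/(-5549193 - 50*(-1857)) = 1/(-5549193 + 92850) = 1/(-5456343) = -1/5456343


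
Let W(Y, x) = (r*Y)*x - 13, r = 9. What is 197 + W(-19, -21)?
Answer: 3775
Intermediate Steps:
W(Y, x) = -13 + 9*Y*x (W(Y, x) = (9*Y)*x - 13 = 9*Y*x - 13 = -13 + 9*Y*x)
197 + W(-19, -21) = 197 + (-13 + 9*(-19)*(-21)) = 197 + (-13 + 3591) = 197 + 3578 = 3775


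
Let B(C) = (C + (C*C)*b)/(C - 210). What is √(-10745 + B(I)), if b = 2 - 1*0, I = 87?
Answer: 2*I*√4567605/41 ≈ 104.25*I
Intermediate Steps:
b = 2 (b = 2 + 0 = 2)
B(C) = (C + 2*C²)/(-210 + C) (B(C) = (C + (C*C)*2)/(C - 210) = (C + C²*2)/(-210 + C) = (C + 2*C²)/(-210 + C))
√(-10745 + B(I)) = √(-10745 + 87*(1 + 2*87)/(-210 + 87)) = √(-10745 + 87*(1 + 174)/(-123)) = √(-10745 + 87*(-1/123)*175) = √(-10745 - 5075/41) = √(-445620/41) = 2*I*√4567605/41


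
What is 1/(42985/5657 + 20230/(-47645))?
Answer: 53905553/386715843 ≈ 0.13939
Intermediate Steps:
1/(42985/5657 + 20230/(-47645)) = 1/(42985*(1/5657) + 20230*(-1/47645)) = 1/(42985/5657 - 4046/9529) = 1/(386715843/53905553) = 53905553/386715843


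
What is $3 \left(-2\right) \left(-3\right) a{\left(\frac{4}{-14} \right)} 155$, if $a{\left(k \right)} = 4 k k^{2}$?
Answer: $- \frac{89280}{343} \approx -260.29$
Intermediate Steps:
$a{\left(k \right)} = 4 k^{3}$
$3 \left(-2\right) \left(-3\right) a{\left(\frac{4}{-14} \right)} 155 = 3 \left(-2\right) \left(-3\right) 4 \left(\frac{4}{-14}\right)^{3} \cdot 155 = \left(-6\right) \left(-3\right) 4 \left(4 \left(- \frac{1}{14}\right)\right)^{3} \cdot 155 = 18 \cdot 4 \left(- \frac{2}{7}\right)^{3} \cdot 155 = 18 \cdot 4 \left(- \frac{8}{343}\right) 155 = 18 \left(- \frac{32}{343}\right) 155 = \left(- \frac{576}{343}\right) 155 = - \frac{89280}{343}$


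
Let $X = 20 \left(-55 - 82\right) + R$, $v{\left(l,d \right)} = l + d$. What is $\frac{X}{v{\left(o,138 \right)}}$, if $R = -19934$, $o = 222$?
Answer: $- \frac{3779}{60} \approx -62.983$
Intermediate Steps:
$v{\left(l,d \right)} = d + l$
$X = -22674$ ($X = 20 \left(-55 - 82\right) - 19934 = 20 \left(-137\right) - 19934 = -2740 - 19934 = -22674$)
$\frac{X}{v{\left(o,138 \right)}} = - \frac{22674}{138 + 222} = - \frac{22674}{360} = \left(-22674\right) \frac{1}{360} = - \frac{3779}{60}$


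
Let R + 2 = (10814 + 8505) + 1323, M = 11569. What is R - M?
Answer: 9071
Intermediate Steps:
R = 20640 (R = -2 + ((10814 + 8505) + 1323) = -2 + (19319 + 1323) = -2 + 20642 = 20640)
R - M = 20640 - 1*11569 = 20640 - 11569 = 9071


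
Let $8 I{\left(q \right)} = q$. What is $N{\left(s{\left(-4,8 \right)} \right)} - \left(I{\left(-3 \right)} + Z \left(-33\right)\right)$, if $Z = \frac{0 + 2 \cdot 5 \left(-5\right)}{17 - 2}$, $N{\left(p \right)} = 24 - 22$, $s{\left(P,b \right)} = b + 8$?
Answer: $- \frac{861}{8} \approx -107.63$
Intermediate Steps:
$s{\left(P,b \right)} = 8 + b$
$N{\left(p \right)} = 2$ ($N{\left(p \right)} = 24 - 22 = 2$)
$I{\left(q \right)} = \frac{q}{8}$
$Z = - \frac{10}{3}$ ($Z = \frac{0 + 10 \left(-5\right)}{15} = \left(0 - 50\right) \frac{1}{15} = \left(-50\right) \frac{1}{15} = - \frac{10}{3} \approx -3.3333$)
$N{\left(s{\left(-4,8 \right)} \right)} - \left(I{\left(-3 \right)} + Z \left(-33\right)\right) = 2 - \left(\frac{1}{8} \left(-3\right) - -110\right) = 2 - \left(- \frac{3}{8} + 110\right) = 2 - \frac{877}{8} = - \frac{861}{8}$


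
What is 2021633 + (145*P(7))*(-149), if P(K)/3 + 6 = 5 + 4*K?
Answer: 271628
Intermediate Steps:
P(K) = -3 + 12*K (P(K) = -18 + 3*(5 + 4*K) = -18 + (15 + 12*K) = -3 + 12*K)
2021633 + (145*P(7))*(-149) = 2021633 + (145*(-3 + 12*7))*(-149) = 2021633 + (145*(-3 + 84))*(-149) = 2021633 + (145*81)*(-149) = 2021633 + 11745*(-149) = 2021633 - 1750005 = 271628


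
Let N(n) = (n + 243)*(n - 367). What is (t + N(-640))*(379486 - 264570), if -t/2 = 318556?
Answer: -27273359028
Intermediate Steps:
N(n) = (-367 + n)*(243 + n) (N(n) = (243 + n)*(-367 + n) = (-367 + n)*(243 + n))
t = -637112 (t = -2*318556 = -637112)
(t + N(-640))*(379486 - 264570) = (-637112 + (-89181 + (-640)**2 - 124*(-640)))*(379486 - 264570) = (-637112 + (-89181 + 409600 + 79360))*114916 = (-637112 + 399779)*114916 = -237333*114916 = -27273359028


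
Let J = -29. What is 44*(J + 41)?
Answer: 528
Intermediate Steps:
44*(J + 41) = 44*(-29 + 41) = 44*12 = 528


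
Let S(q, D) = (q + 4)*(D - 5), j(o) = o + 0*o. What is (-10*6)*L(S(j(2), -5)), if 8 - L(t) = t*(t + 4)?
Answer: 201120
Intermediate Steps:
j(o) = o (j(o) = o + 0 = o)
S(q, D) = (-5 + D)*(4 + q) (S(q, D) = (4 + q)*(-5 + D) = (-5 + D)*(4 + q))
L(t) = 8 - t*(4 + t) (L(t) = 8 - t*(t + 4) = 8 - t*(4 + t))
(-10*6)*L(S(j(2), -5)) = (-10*6)*(8 - (-20 - 5*2 + 4*(-5) - 5*2)² - 4*(-20 - 5*2 + 4*(-5) - 5*2)) = -60*(8 - (-20 - 10 - 20 - 10)² - 4*(-20 - 10 - 20 - 10)) = -60*(8 - 1*(-60)² - 4*(-60)) = -60*(8 - 1*3600 + 240) = -60*(8 - 3600 + 240) = -60*(-3352) = 201120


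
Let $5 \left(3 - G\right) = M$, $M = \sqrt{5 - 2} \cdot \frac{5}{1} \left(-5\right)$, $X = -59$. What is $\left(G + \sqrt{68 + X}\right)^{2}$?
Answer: $111 + 60 \sqrt{3} \approx 214.92$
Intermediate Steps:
$M = - 25 \sqrt{3}$ ($M = \sqrt{3} \cdot 5 \cdot 1 \left(-5\right) = \sqrt{3} \cdot 5 \left(-5\right) = 5 \sqrt{3} \left(-5\right) = - 25 \sqrt{3} \approx -43.301$)
$G = 3 + 5 \sqrt{3}$ ($G = 3 - \frac{\left(-25\right) \sqrt{3}}{5} = 3 + 5 \sqrt{3} \approx 11.66$)
$\left(G + \sqrt{68 + X}\right)^{2} = \left(\left(3 + 5 \sqrt{3}\right) + \sqrt{68 - 59}\right)^{2} = \left(\left(3 + 5 \sqrt{3}\right) + \sqrt{9}\right)^{2} = \left(\left(3 + 5 \sqrt{3}\right) + 3\right)^{2} = \left(6 + 5 \sqrt{3}\right)^{2}$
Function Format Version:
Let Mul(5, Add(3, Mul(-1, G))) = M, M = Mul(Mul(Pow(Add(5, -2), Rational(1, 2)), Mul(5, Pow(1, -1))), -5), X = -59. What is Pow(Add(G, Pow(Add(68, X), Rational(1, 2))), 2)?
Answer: Add(111, Mul(60, Pow(3, Rational(1, 2)))) ≈ 214.92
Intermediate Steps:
M = Mul(-25, Pow(3, Rational(1, 2))) (M = Mul(Mul(Pow(3, Rational(1, 2)), Mul(5, 1)), -5) = Mul(Mul(Pow(3, Rational(1, 2)), 5), -5) = Mul(Mul(5, Pow(3, Rational(1, 2))), -5) = Mul(-25, Pow(3, Rational(1, 2))) ≈ -43.301)
G = Add(3, Mul(5, Pow(3, Rational(1, 2)))) (G = Add(3, Mul(Rational(-1, 5), Mul(-25, Pow(3, Rational(1, 2))))) = Add(3, Mul(5, Pow(3, Rational(1, 2)))) ≈ 11.660)
Pow(Add(G, Pow(Add(68, X), Rational(1, 2))), 2) = Pow(Add(Add(3, Mul(5, Pow(3, Rational(1, 2)))), Pow(Add(68, -59), Rational(1, 2))), 2) = Pow(Add(Add(3, Mul(5, Pow(3, Rational(1, 2)))), Pow(9, Rational(1, 2))), 2) = Pow(Add(Add(3, Mul(5, Pow(3, Rational(1, 2)))), 3), 2) = Pow(Add(6, Mul(5, Pow(3, Rational(1, 2)))), 2)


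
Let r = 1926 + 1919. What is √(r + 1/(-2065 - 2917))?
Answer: 3*√10603793422/4982 ≈ 62.008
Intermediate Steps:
r = 3845
√(r + 1/(-2065 - 2917)) = √(3845 + 1/(-2065 - 2917)) = √(3845 + 1/(-4982)) = √(3845 - 1/4982) = √(19155789/4982) = 3*√10603793422/4982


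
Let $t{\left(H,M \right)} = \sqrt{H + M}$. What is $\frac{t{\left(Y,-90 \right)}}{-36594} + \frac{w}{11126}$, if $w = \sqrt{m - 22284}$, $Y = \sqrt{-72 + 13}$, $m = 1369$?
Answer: $- \frac{\sqrt{-90 + i \sqrt{59}}}{36594} + \frac{i \sqrt{20915}}{11126} \approx -1.1053 \cdot 10^{-5} + 0.012739 i$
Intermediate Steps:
$Y = i \sqrt{59}$ ($Y = \sqrt{-59} = i \sqrt{59} \approx 7.6811 i$)
$w = i \sqrt{20915}$ ($w = \sqrt{1369 - 22284} = \sqrt{-20915} = i \sqrt{20915} \approx 144.62 i$)
$\frac{t{\left(Y,-90 \right)}}{-36594} + \frac{w}{11126} = \frac{\sqrt{i \sqrt{59} - 90}}{-36594} + \frac{i \sqrt{20915}}{11126} = \sqrt{-90 + i \sqrt{59}} \left(- \frac{1}{36594}\right) + i \sqrt{20915} \cdot \frac{1}{11126} = - \frac{\sqrt{-90 + i \sqrt{59}}}{36594} + \frac{i \sqrt{20915}}{11126}$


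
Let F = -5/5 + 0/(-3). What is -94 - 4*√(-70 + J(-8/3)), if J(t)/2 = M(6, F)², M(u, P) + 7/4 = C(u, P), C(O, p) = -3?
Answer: -94 - I*√398 ≈ -94.0 - 19.95*I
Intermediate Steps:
F = -1 (F = -5*⅕ + 0*(-⅓) = -1 + 0 = -1)
M(u, P) = -19/4 (M(u, P) = -7/4 - 3 = -19/4)
J(t) = 361/8 (J(t) = 2*(-19/4)² = 2*(361/16) = 361/8)
-94 - 4*√(-70 + J(-8/3)) = -94 - 4*√(-70 + 361/8) = -94 - I*√398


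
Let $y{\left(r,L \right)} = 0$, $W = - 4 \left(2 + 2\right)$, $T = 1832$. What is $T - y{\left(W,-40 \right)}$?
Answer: $1832$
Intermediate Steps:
$W = -16$ ($W = \left(-4\right) 4 = -16$)
$T - y{\left(W,-40 \right)} = 1832 - 0 = 1832 + 0 = 1832$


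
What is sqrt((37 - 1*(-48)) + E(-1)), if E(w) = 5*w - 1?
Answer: sqrt(79) ≈ 8.8882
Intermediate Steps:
E(w) = -1 + 5*w
sqrt((37 - 1*(-48)) + E(-1)) = sqrt((37 - 1*(-48)) + (-1 + 5*(-1))) = sqrt((37 + 48) + (-1 - 5)) = sqrt(85 - 6) = sqrt(79)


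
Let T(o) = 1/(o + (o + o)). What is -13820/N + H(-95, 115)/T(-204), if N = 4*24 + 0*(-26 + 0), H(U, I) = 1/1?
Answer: -18143/24 ≈ -755.96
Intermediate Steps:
H(U, I) = 1
N = 96 (N = 96 + 0*(-26) = 96 + 0 = 96)
T(o) = 1/(3*o) (T(o) = 1/(o + 2*o) = 1/(3*o))
-13820/N + H(-95, 115)/T(-204) = -13820/96 + 1/((⅓)/(-204)) = -13820*1/96 + 1/((⅓)*(-1/204)) = -3455/24 + 1/(-1/612) = -3455/24 + 1*(-612) = -3455/24 - 612 = -18143/24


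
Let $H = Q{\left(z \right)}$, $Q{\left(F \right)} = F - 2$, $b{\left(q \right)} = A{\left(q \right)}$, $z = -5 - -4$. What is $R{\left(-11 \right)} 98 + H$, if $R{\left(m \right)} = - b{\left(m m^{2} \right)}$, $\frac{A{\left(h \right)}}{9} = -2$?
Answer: $1761$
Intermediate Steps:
$A{\left(h \right)} = -18$ ($A{\left(h \right)} = 9 \left(-2\right) = -18$)
$z = -1$ ($z = -5 + 4 = -1$)
$b{\left(q \right)} = -18$
$Q{\left(F \right)} = -2 + F$ ($Q{\left(F \right)} = F - 2 = -2 + F$)
$R{\left(m \right)} = 18$ ($R{\left(m \right)} = \left(-1\right) \left(-18\right) = 18$)
$H = -3$ ($H = -2 - 1 = -3$)
$R{\left(-11 \right)} 98 + H = 18 \cdot 98 - 3 = 1764 - 3 = 1761$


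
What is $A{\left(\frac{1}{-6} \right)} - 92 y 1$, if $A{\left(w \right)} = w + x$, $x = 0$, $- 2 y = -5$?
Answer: $- \frac{1381}{6} \approx -230.17$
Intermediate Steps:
$y = \frac{5}{2}$ ($y = \left(- \frac{1}{2}\right) \left(-5\right) = \frac{5}{2} \approx 2.5$)
$A{\left(w \right)} = w$ ($A{\left(w \right)} = w + 0 = w$)
$A{\left(\frac{1}{-6} \right)} - 92 y 1 = \frac{1}{-6} - 92 \cdot \frac{5}{2} \cdot 1 = - \frac{1}{6} - 230 = - \frac{1381}{6}$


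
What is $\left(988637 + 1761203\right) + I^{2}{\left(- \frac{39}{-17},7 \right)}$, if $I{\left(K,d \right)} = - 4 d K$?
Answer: $\frac{795896224}{289} \approx 2.754 \cdot 10^{6}$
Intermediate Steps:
$I{\left(K,d \right)} = - 4 K d$
$\left(988637 + 1761203\right) + I^{2}{\left(- \frac{39}{-17},7 \right)} = \left(988637 + 1761203\right) + \left(\left(-4\right) \left(- \frac{39}{-17}\right) 7\right)^{2} = 2749840 + \left(\left(-4\right) \left(\left(-39\right) \left(- \frac{1}{17}\right)\right) 7\right)^{2} = 2749840 + \left(\left(-4\right) \frac{39}{17} \cdot 7\right)^{2} = 2749840 + \left(- \frac{1092}{17}\right)^{2} = 2749840 + \frac{1192464}{289} = \frac{795896224}{289}$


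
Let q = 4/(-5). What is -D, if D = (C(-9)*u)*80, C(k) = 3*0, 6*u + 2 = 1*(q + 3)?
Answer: 0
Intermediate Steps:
q = -⅘ (q = 4*(-⅕) = -⅘ ≈ -0.80000)
u = 1/30 (u = -⅓ + (1*(-⅘ + 3))/6 = -⅓ + (1*(11/5))/6 = -⅓ + (⅙)*(11/5) = -⅓ + 11/30 = 1/30 ≈ 0.033333)
C(k) = 0
D = 0 (D = (0*(1/30))*80 = 0*80 = 0)
-D = -1*0 = 0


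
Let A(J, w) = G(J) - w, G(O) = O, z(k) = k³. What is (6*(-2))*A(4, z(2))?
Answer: 48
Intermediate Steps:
A(J, w) = J - w
(6*(-2))*A(4, z(2)) = (6*(-2))*(4 - 1*2³) = -12*(4 - 1*8) = -12*(4 - 8) = -12*(-4) = 48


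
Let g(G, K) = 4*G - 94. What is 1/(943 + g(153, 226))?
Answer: 1/1461 ≈ 0.00068446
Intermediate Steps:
g(G, K) = -94 + 4*G
1/(943 + g(153, 226)) = 1/(943 + (-94 + 4*153)) = 1/(943 + (-94 + 612)) = 1/(943 + 518) = 1/1461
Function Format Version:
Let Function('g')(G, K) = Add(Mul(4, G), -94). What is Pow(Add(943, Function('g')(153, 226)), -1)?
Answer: Rational(1, 1461) ≈ 0.00068446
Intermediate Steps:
Function('g')(G, K) = Add(-94, Mul(4, G))
Pow(Add(943, Function('g')(153, 226)), -1) = Pow(Add(943, Add(-94, Mul(4, 153))), -1) = Pow(Add(943, Add(-94, 612)), -1) = Pow(Add(943, 518), -1) = Pow(1461, -1) = Rational(1, 1461)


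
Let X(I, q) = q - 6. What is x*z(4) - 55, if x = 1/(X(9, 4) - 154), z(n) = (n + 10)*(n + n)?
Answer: -2173/39 ≈ -55.718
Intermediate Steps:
z(n) = 2*n*(10 + n) (z(n) = (10 + n)*(2*n) = 2*n*(10 + n))
X(I, q) = -6 + q
x = -1/156 (x = 1/((-6 + 4) - 154) = 1/(-2 - 154) = 1/(-156) = -1/156 ≈ -0.0064103)
x*z(4) - 55 = -4*(10 + 4)/78 - 55 = -4*14/78 - 55 = -1/156*112 - 55 = -28/39 - 55 = -2173/39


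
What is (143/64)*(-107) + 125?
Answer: -7301/64 ≈ -114.08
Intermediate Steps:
(143/64)*(-107) + 125 = -15301/64 + 125 = -7301/64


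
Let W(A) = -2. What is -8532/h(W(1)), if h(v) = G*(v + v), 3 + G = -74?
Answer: -2133/77 ≈ -27.701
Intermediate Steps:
G = -77 (G = -3 - 74 = -77)
h(v) = -154*v (h(v) = -77*(v + v) = -154*v)
-8532/h(W(1)) = -8532/((-154*(-2))) = -8532/308 = -8532*1/308 = -2133/77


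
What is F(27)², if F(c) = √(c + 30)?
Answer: 57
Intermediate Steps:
F(c) = √(30 + c)
F(27)² = (√(30 + 27))² = (√57)² = 57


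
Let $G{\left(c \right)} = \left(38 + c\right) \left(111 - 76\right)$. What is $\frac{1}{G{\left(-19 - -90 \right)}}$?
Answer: $\frac{1}{3815} \approx 0.00026212$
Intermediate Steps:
$G{\left(c \right)} = 1330 + 35 c$ ($G{\left(c \right)} = \left(38 + c\right) 35 = 1330 + 35 c$)
$\frac{1}{G{\left(-19 - -90 \right)}} = \frac{1}{1330 + 35 \left(-19 - -90\right)} = \frac{1}{1330 + 35 \left(-19 + 90\right)} = \frac{1}{1330 + 35 \cdot 71} = \frac{1}{1330 + 2485} = \frac{1}{3815}$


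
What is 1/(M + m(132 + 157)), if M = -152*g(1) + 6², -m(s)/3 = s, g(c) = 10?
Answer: -1/2351 ≈ -0.00042535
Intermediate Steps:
m(s) = -3*s
M = -1484 (M = -152*10 + 6² = -1520 + 36 = -1484)
1/(M + m(132 + 157)) = 1/(-1484 - 3*(132 + 157)) = 1/(-1484 - 3*289) = 1/(-1484 - 867) = 1/(-2351) = -1/2351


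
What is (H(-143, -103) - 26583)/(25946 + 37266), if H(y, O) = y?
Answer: -13363/31606 ≈ -0.42280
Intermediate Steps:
(H(-143, -103) - 26583)/(25946 + 37266) = (-143 - 26583)/(25946 + 37266) = -26726/63212 = -26726*1/63212 = -13363/31606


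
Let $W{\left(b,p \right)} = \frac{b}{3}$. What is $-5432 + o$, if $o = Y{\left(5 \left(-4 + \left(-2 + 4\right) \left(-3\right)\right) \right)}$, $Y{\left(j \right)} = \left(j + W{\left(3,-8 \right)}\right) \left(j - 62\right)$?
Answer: $56$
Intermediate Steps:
$W{\left(b,p \right)} = \frac{b}{3}$ ($W{\left(b,p \right)} = b \frac{1}{3} = \frac{b}{3}$)
$Y{\left(j \right)} = \left(1 + j\right) \left(-62 + j\right)$ ($Y{\left(j \right)} = \left(j + \frac{1}{3} \cdot 3\right) \left(j - 62\right) = \left(j + 1\right) \left(-62 + j\right) = \left(1 + j\right) \left(-62 + j\right)$)
$o = 5488$ ($o = -62 + \left(5 \left(-4 + \left(-2 + 4\right) \left(-3\right)\right)\right)^{2} - 61 \cdot 5 \left(-4 + \left(-2 + 4\right) \left(-3\right)\right) = -62 + \left(5 \left(-4 + 2 \left(-3\right)\right)\right)^{2} - 61 \cdot 5 \left(-4 + 2 \left(-3\right)\right) = -62 + \left(5 \left(-4 - 6\right)\right)^{2} - 61 \cdot 5 \left(-4 - 6\right) = -62 + \left(5 \left(-10\right)\right)^{2} - 61 \cdot 5 \left(-10\right) = -62 + \left(-50\right)^{2} - -3050 = -62 + 2500 + 3050 = 5488$)
$-5432 + o = -5432 + 5488 = 56$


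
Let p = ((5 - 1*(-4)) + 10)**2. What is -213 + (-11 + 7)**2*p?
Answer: 5563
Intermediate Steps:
p = 361 (p = ((5 + 4) + 10)**2 = (9 + 10)**2 = 19**2 = 361)
-213 + (-11 + 7)**2*p = -213 + (-11 + 7)**2*361 = -213 + (-4)**2*361 = -213 + 16*361 = -213 + 5776 = 5563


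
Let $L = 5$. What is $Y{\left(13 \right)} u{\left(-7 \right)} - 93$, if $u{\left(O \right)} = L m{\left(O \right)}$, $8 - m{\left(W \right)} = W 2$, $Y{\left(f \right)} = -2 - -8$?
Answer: $567$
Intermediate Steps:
$Y{\left(f \right)} = 6$ ($Y{\left(f \right)} = -2 + 8 = 6$)
$m{\left(W \right)} = 8 - 2 W$ ($m{\left(W \right)} = 8 - W 2 = 8 - 2 W$)
$u{\left(O \right)} = 40 - 10 O$ ($u{\left(O \right)} = 5 \left(8 - 2 O\right) = 40 - 10 O$)
$Y{\left(13 \right)} u{\left(-7 \right)} - 93 = 6 \left(40 - -70\right) - 93 = 6 \left(40 + 70\right) - 93 = 6 \cdot 110 - 93 = 660 - 93 = 567$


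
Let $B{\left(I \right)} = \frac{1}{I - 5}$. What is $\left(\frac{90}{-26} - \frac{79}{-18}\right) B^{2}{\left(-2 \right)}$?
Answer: $\frac{31}{1638} \approx 0.018926$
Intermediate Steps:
$B{\left(I \right)} = \frac{1}{-5 + I}$
$\left(\frac{90}{-26} - \frac{79}{-18}\right) B^{2}{\left(-2 \right)} = \left(\frac{90}{-26} - \frac{79}{-18}\right) \left(\frac{1}{-5 - 2}\right)^{2} = \left(90 \left(- \frac{1}{26}\right) - - \frac{79}{18}\right) \left(\frac{1}{-7}\right)^{2} = \left(- \frac{45}{13} + \frac{79}{18}\right) \left(- \frac{1}{7}\right)^{2} = \frac{217}{234} \cdot \frac{1}{49} = \frac{31}{1638}$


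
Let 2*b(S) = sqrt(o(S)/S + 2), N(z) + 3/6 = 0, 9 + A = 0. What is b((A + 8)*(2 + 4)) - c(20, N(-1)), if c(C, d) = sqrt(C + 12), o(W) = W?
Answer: sqrt(3)/2 - 4*sqrt(2) ≈ -4.7908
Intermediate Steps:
A = -9 (A = -9 + 0 = -9)
N(z) = -1/2 (N(z) = -1/2 + 0 = -1/2)
c(C, d) = sqrt(12 + C)
b(S) = sqrt(3)/2 (b(S) = sqrt(S/S + 2)/2 = sqrt(1 + 2)/2 = sqrt(3)/2)
b((A + 8)*(2 + 4)) - c(20, N(-1)) = sqrt(3)/2 - sqrt(12 + 20) = sqrt(3)/2 - sqrt(32) = sqrt(3)/2 - 4*sqrt(2)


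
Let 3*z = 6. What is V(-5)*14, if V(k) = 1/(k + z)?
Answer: -14/3 ≈ -4.6667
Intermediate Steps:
z = 2 (z = (⅓)*6 = 2)
V(k) = 1/(2 + k) (V(k) = 1/(k + 2) = 1/(2 + k))
V(-5)*14 = 14/(2 - 5) = 14/(-3) = -⅓*14 = -14/3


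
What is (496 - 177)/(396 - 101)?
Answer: 319/295 ≈ 1.0814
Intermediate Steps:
(496 - 177)/(396 - 101) = 319/295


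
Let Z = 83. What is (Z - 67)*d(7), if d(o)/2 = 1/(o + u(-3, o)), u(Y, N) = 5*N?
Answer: 16/21 ≈ 0.76190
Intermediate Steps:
d(o) = 1/(3*o) (d(o) = 2/(o + 5*o) = 2/((6*o)) = 2*(1/(6*o)) = 1/(3*o))
(Z - 67)*d(7) = (83 - 67)*((⅓)/7) = 16*((⅓)*(⅐)) = 16*(1/21) = 16/21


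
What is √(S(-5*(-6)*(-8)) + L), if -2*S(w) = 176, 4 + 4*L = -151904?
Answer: I*√38065 ≈ 195.1*I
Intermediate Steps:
L = -37977 (L = -1 + (¼)*(-151904) = -1 - 37976 = -37977)
S(w) = -88 (S(w) = -½*176 = -88)
√(S(-5*(-6)*(-8)) + L) = √(-88 - 37977) = √(-38065) = I*√38065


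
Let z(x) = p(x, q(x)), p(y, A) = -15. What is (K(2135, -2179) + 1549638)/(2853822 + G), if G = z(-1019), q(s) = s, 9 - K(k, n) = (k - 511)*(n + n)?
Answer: 8627039/2853807 ≈ 3.0230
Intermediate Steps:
K(k, n) = 9 - 2*n*(-511 + k) (K(k, n) = 9 - (k - 511)*(n + n) = 9 - (-511 + k)*2*n = 9 - 2*n*(-511 + k))
z(x) = -15
G = -15
(K(2135, -2179) + 1549638)/(2853822 + G) = ((9 + 1022*(-2179) - 2*2135*(-2179)) + 1549638)/(2853822 - 15) = ((9 - 2226938 + 9304330) + 1549638)/2853807 = (7077401 + 1549638)*(1/2853807) = 8627039*(1/2853807) = 8627039/2853807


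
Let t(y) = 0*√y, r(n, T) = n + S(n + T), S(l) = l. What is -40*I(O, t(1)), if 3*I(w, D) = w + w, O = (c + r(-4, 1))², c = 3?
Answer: -1280/3 ≈ -426.67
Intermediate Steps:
r(n, T) = T + 2*n (r(n, T) = n + (n + T) = n + (T + n) = T + 2*n)
O = 16 (O = (3 + (1 + 2*(-4)))² = (3 + (1 - 8))² = (3 - 7)² = (-4)² = 16)
t(y) = 0
I(w, D) = 2*w/3 (I(w, D) = (w + w)/3 = (2*w)/3 = 2*w/3)
-40*I(O, t(1)) = -80*16/3 = -40*32/3 = -1280/3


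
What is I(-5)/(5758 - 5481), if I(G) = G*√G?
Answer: -5*I*√5/277 ≈ -0.040362*I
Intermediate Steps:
I(G) = G^(3/2)
I(-5)/(5758 - 5481) = (-5)^(3/2)/(5758 - 5481) = (-5*I*√5)/277 = -5*I*√5/277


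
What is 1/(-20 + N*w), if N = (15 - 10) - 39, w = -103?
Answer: 1/3482 ≈ 0.00028719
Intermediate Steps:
N = -34 (N = 5 - 39 = -34)
1/(-20 + N*w) = 1/(-20 - 34*(-103)) = 1/(-20 + 3502) = 1/3482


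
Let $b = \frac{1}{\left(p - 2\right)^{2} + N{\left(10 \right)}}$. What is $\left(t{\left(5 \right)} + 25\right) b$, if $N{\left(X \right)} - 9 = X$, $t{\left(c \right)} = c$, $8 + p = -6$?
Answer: $\frac{6}{55} \approx 0.10909$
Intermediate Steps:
$p = -14$ ($p = -8 - 6 = -14$)
$N{\left(X \right)} = 9 + X$
$b = \frac{1}{275}$ ($b = \frac{1}{\left(-14 - 2\right)^{2} + \left(9 + 10\right)} = \frac{1}{\left(-16\right)^{2} + 19} = \frac{1}{256 + 19} = \frac{1}{275} \approx 0.0036364$)
$\left(t{\left(5 \right)} + 25\right) b = \left(5 + 25\right) \frac{1}{275} = 30 \cdot \frac{1}{275} = \frac{6}{55}$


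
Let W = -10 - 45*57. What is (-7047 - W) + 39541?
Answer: 35069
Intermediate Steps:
W = -2575 (W = -10 - 2565 = -2575)
(-7047 - W) + 39541 = (-7047 - 1*(-2575)) + 39541 = (-7047 + 2575) + 39541 = -4472 + 39541 = 35069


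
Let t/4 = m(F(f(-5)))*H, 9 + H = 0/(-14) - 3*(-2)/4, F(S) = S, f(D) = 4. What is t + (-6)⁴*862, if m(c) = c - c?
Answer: 1117152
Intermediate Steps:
m(c) = 0
H = -15/2 (H = -9 + (0/(-14) - 3*(-2)/4) = -9 + (0*(-1/14) + 6*(¼)) = -9 + (0 + 3/2) = -9 + 3/2 = -15/2 ≈ -7.5000)
t = 0 (t = 4*(0*(-15/2)) = 4*0 = 0)
t + (-6)⁴*862 = 0 + (-6)⁴*862 = 0 + 1296*862 = 0 + 1117152 = 1117152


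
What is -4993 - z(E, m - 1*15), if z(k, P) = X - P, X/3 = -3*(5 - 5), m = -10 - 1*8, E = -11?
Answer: -5026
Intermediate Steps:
m = -18 (m = -10 - 8 = -18)
X = 0 (X = 3*(-3*(5 - 5)) = 3*(-3*0) = 3*0 = 0)
z(k, P) = -P (z(k, P) = 0 - P = -P)
-4993 - z(E, m - 1*15) = -4993 - (-1)*(-18 - 1*15) = -4993 - (-1)*(-18 - 15) = -4993 - (-1)*(-33) = -4993 - 1*33 = -4993 - 33 = -5026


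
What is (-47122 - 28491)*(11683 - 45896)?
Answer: 2586947569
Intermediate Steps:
(-47122 - 28491)*(11683 - 45896) = -75613*(-34213) = 2586947569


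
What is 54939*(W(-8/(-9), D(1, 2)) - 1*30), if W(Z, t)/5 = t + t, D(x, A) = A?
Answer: -549390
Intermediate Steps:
W(Z, t) = 10*t (W(Z, t) = 5*(t + t) = 5*(2*t) = 10*t)
54939*(W(-8/(-9), D(1, 2)) - 1*30) = 54939*(10*2 - 1*30) = 54939*(20 - 30) = 54939*(-10) = -549390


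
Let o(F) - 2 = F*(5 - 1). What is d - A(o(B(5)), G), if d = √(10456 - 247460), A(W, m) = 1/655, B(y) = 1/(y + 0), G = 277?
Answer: -1/655 + 2*I*√59251 ≈ -0.0015267 + 486.83*I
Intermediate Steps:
B(y) = 1/y
o(F) = 2 + 4*F (o(F) = 2 + F*(5 - 1) = 2 + F*4 = 2 + 4*F)
A(W, m) = 1/655
d = 2*I*√59251 (d = √(-237004) = 2*I*√59251 ≈ 486.83*I)
d - A(o(B(5)), G) = 2*I*√59251 - 1*1/655 = 2*I*√59251 - 1/655 = -1/655 + 2*I*√59251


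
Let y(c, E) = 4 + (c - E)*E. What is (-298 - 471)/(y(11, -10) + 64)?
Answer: 769/142 ≈ 5.4155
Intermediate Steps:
y(c, E) = 4 + E*(c - E)
(-298 - 471)/(y(11, -10) + 64) = (-298 - 471)/((4 - 1*(-10)² - 10*11) + 64) = -769/((4 - 1*100 - 110) + 64) = -769/((4 - 100 - 110) + 64) = -769/(-206 + 64) = -769/(-142) = -769*(-1/142) = 769/142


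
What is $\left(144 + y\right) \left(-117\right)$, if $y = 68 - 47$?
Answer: $-19305$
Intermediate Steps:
$y = 21$
$\left(144 + y\right) \left(-117\right) = \left(144 + 21\right) \left(-117\right) = 165 \left(-117\right) = -19305$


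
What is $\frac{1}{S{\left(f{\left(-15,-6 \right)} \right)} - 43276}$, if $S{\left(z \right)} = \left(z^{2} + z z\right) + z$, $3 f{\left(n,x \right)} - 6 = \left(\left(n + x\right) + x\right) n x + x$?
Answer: $\frac{1}{1268114} \approx 7.8857 \cdot 10^{-7}$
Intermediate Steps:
$f{\left(n,x \right)} = 2 + \frac{x}{3} + \frac{n x \left(n + 2 x\right)}{3}$ ($f{\left(n,x \right)} = 2 + \frac{\left(\left(n + x\right) + x\right) n x + x}{3} = 2 + \frac{\left(n + 2 x\right) n x + x}{3} = 2 + \frac{n \left(n + 2 x\right) x + x}{3} = 2 + \frac{n x \left(n + 2 x\right) + x}{3} = 2 + \frac{x + n x \left(n + 2 x\right)}{3} = 2 + \left(\frac{x}{3} + \frac{n x \left(n + 2 x\right)}{3}\right) = 2 + \frac{x}{3} + \frac{n x \left(n + 2 x\right)}{3}$)
$S{\left(z \right)} = z + 2 z^{2}$ ($S{\left(z \right)} = \left(z^{2} + z^{2}\right) + z = 2 z^{2} + z = z + 2 z^{2}$)
$\frac{1}{S{\left(f{\left(-15,-6 \right)} \right)} - 43276} = \frac{1}{\left(2 + \frac{1}{3} \left(-6\right) + \frac{1}{3} \left(-6\right) \left(-15\right)^{2} + \frac{2}{3} \left(-15\right) \left(-6\right)^{2}\right) \left(1 + 2 \left(2 + \frac{1}{3} \left(-6\right) + \frac{1}{3} \left(-6\right) \left(-15\right)^{2} + \frac{2}{3} \left(-15\right) \left(-6\right)^{2}\right)\right) - 43276} = \frac{1}{\left(2 - 2 + \frac{1}{3} \left(-6\right) 225 + \frac{2}{3} \left(-15\right) 36\right) \left(1 + 2 \left(2 - 2 + \frac{1}{3} \left(-6\right) 225 + \frac{2}{3} \left(-15\right) 36\right)\right) - 43276} = \frac{1}{\left(2 - 2 - 450 - 360\right) \left(1 + 2 \left(2 - 2 - 450 - 360\right)\right) - 43276} = \frac{1}{- 810 \left(1 + 2 \left(-810\right)\right) - 43276} = \frac{1}{- 810 \left(1 - 1620\right) - 43276} = \frac{1}{\left(-810\right) \left(-1619\right) - 43276} = \frac{1}{1311390 - 43276} = \frac{1}{1268114}$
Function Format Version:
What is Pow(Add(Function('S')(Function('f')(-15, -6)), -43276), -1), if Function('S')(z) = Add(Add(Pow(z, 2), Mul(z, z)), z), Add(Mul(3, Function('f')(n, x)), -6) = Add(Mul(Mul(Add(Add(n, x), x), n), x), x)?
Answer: Rational(1, 1268114) ≈ 7.8857e-7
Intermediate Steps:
Function('f')(n, x) = Add(2, Mul(Rational(1, 3), x), Mul(Rational(1, 3), n, x, Add(n, Mul(2, x)))) (Function('f')(n, x) = Add(2, Mul(Rational(1, 3), Add(Mul(Mul(Add(Add(n, x), x), n), x), x))) = Add(2, Mul(Rational(1, 3), Add(Mul(Mul(Add(n, Mul(2, x)), n), x), x))) = Add(2, Mul(Rational(1, 3), Add(Mul(Mul(n, Add(n, Mul(2, x))), x), x))) = Add(2, Mul(Rational(1, 3), Add(Mul(n, x, Add(n, Mul(2, x))), x))) = Add(2, Mul(Rational(1, 3), Add(x, Mul(n, x, Add(n, Mul(2, x)))))) = Add(2, Add(Mul(Rational(1, 3), x), Mul(Rational(1, 3), n, x, Add(n, Mul(2, x))))) = Add(2, Mul(Rational(1, 3), x), Mul(Rational(1, 3), n, x, Add(n, Mul(2, x)))))
Function('S')(z) = Add(z, Mul(2, Pow(z, 2))) (Function('S')(z) = Add(Add(Pow(z, 2), Pow(z, 2)), z) = Add(Mul(2, Pow(z, 2)), z) = Add(z, Mul(2, Pow(z, 2))))
Pow(Add(Function('S')(Function('f')(-15, -6)), -43276), -1) = Pow(Add(Mul(Add(2, Mul(Rational(1, 3), -6), Mul(Rational(1, 3), -6, Pow(-15, 2)), Mul(Rational(2, 3), -15, Pow(-6, 2))), Add(1, Mul(2, Add(2, Mul(Rational(1, 3), -6), Mul(Rational(1, 3), -6, Pow(-15, 2)), Mul(Rational(2, 3), -15, Pow(-6, 2)))))), -43276), -1) = Pow(Add(Mul(Add(2, -2, Mul(Rational(1, 3), -6, 225), Mul(Rational(2, 3), -15, 36)), Add(1, Mul(2, Add(2, -2, Mul(Rational(1, 3), -6, 225), Mul(Rational(2, 3), -15, 36))))), -43276), -1) = Pow(Add(Mul(Add(2, -2, -450, -360), Add(1, Mul(2, Add(2, -2, -450, -360)))), -43276), -1) = Pow(Add(Mul(-810, Add(1, Mul(2, -810))), -43276), -1) = Pow(Add(Mul(-810, Add(1, -1620)), -43276), -1) = Pow(Add(Mul(-810, -1619), -43276), -1) = Pow(Add(1311390, -43276), -1) = Pow(1268114, -1) = Rational(1, 1268114)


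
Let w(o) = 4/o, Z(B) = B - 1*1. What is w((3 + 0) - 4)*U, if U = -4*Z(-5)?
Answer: -96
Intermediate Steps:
Z(B) = -1 + B (Z(B) = B - 1 = -1 + B)
U = 24 (U = -4*(-1 - 5) = -4*(-6) = 24)
w((3 + 0) - 4)*U = (4/((3 + 0) - 4))*24 = (4/(3 - 4))*24 = (4/(-1))*24 = (4*(-1))*24 = -4*24 = -96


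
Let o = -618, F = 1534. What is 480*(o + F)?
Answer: 439680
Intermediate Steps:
480*(o + F) = 480*(-618 + 1534) = 480*916 = 439680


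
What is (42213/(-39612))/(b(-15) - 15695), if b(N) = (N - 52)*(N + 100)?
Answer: 14071/282433560 ≈ 4.9821e-5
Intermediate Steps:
b(N) = (-52 + N)*(100 + N)
(42213/(-39612))/(b(-15) - 15695) = (42213/(-39612))/((-5200 + (-15)² + 48*(-15)) - 15695) = (42213*(-1/39612))/((-5200 + 225 - 720) - 15695) = -14071/(13204*(-5695 - 15695)) = -14071/13204/(-21390) = -14071/13204*(-1/21390) = 14071/282433560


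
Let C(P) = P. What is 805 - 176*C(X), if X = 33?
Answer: -5003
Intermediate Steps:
805 - 176*C(X) = 805 - 176*33 = 805 - 5808 = -5003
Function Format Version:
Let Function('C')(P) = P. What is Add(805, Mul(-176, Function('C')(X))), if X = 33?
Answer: -5003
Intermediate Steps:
Add(805, Mul(-176, Function('C')(X))) = Add(805, Mul(-176, 33)) = Add(805, -5808) = -5003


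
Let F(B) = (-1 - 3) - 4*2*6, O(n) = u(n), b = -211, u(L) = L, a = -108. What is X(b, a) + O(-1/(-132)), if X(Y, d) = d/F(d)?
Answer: 3577/1716 ≈ 2.0845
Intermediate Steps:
O(n) = n
F(B) = -52 (F(B) = -4 - 8*6 = -4 - 48 = -52)
X(Y, d) = -d/52 (X(Y, d) = d/(-52) = d*(-1/52) = -d/52)
X(b, a) + O(-1/(-132)) = -1/52*(-108) - 1/(-132) = 27/13 - 1*(-1/132) = 27/13 + 1/132 = 3577/1716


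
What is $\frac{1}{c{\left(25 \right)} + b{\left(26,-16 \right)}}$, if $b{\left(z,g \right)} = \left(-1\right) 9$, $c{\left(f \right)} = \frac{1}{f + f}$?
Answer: $- \frac{50}{449} \approx -0.11136$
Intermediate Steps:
$c{\left(f \right)} = \frac{1}{2 f}$
$b{\left(z,g \right)} = -9$
$\frac{1}{c{\left(25 \right)} + b{\left(26,-16 \right)}} = \frac{1}{\frac{1}{2 \cdot 25} - 9} = \frac{1}{\frac{1}{2} \cdot \frac{1}{25} - 9} = \frac{1}{\frac{1}{50} - 9} = \frac{1}{- \frac{449}{50}} = - \frac{50}{449}$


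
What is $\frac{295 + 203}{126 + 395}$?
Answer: $\frac{498}{521} \approx 0.95585$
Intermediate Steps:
$\frac{295 + 203}{126 + 395} = \frac{498}{521}$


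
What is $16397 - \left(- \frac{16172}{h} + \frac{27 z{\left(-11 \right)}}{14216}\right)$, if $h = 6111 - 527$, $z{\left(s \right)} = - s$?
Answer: $\frac{81366078617}{4961384} \approx 16400.0$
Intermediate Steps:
$h = 5584$
$16397 - \left(- \frac{16172}{h} + \frac{27 z{\left(-11 \right)}}{14216}\right) = 16397 - \left(- \frac{16172}{5584} + \frac{27 \left(\left(-1\right) \left(-11\right)\right)}{14216}\right) = 16397 - \left(\left(-16172\right) \frac{1}{5584} + 27 \cdot 11 \cdot \frac{1}{14216}\right) = 16397 - \left(- \frac{4043}{1396} + 297 \cdot \frac{1}{14216}\right) = 16397 - \left(- \frac{4043}{1396} + \frac{297}{14216}\right) = 16397 - - \frac{14265169}{4961384} = 16397 + \frac{14265169}{4961384} = \frac{81366078617}{4961384}$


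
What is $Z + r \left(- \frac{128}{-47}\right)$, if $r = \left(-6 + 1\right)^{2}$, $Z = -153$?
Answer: $- \frac{3991}{47} \approx -84.915$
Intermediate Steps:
$r = 25$ ($r = \left(-5\right)^{2} = 25$)
$Z + r \left(- \frac{128}{-47}\right) = -153 + 25 \left(- \frac{128}{-47}\right) = -153 + 25 \left(\left(-128\right) \left(- \frac{1}{47}\right)\right) = -153 + 25 \cdot \frac{128}{47} = -153 + \frac{3200}{47} = - \frac{3991}{47}$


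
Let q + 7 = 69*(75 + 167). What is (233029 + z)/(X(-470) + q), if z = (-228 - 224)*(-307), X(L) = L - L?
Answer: 371793/16691 ≈ 22.275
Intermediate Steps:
q = 16691 (q = -7 + 69*(75 + 167) = -7 + 69*242 = -7 + 16698 = 16691)
X(L) = 0
z = 138764 (z = -452*(-307) = 138764)
(233029 + z)/(X(-470) + q) = (233029 + 138764)/(0 + 16691) = 371793/16691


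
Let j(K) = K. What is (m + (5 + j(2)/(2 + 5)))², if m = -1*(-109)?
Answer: 640000/49 ≈ 13061.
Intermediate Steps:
m = 109
(m + (5 + j(2)/(2 + 5)))² = (109 + (5 + 2/(2 + 5)))² = (109 + (5 + 2/7))² = (109 + 37/7)² = (800/7)² = 640000/49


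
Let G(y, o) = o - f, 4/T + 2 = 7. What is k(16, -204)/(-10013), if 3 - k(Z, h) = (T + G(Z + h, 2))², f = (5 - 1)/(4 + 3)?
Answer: 2409/12265925 ≈ 0.00019640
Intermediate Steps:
T = ⅘ (T = 4/(-2 + 7) = 4/5 = 4*(⅕) = ⅘ ≈ 0.80000)
f = 4/7 ≈ 0.57143
G(y, o) = -4/7 + o (G(y, o) = o - 1*4/7 = o - 4/7 = -4/7 + o)
k(Z, h) = -2409/1225 (k(Z, h) = 3 - (⅘ + (-4/7 + 2))² = 3 - (⅘ + 10/7)² = 3 - (78/35)² = 3 - 1*6084/1225 = 3 - 6084/1225 = -2409/1225)
k(16, -204)/(-10013) = -2409/1225/(-10013) = -2409/1225*(-1/10013) = 2409/12265925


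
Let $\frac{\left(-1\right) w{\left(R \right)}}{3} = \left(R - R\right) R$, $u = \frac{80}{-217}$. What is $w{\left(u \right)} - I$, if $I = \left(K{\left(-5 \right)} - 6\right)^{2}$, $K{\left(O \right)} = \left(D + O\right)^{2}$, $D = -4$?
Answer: $-5625$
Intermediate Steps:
$K{\left(O \right)} = \left(-4 + O\right)^{2}$
$u = - \frac{80}{217}$ ($u = 80 \left(- \frac{1}{217}\right) = - \frac{80}{217} \approx -0.36866$)
$I = 5625$ ($I = \left(\left(-4 - 5\right)^{2} - 6\right)^{2} = \left(\left(-9\right)^{2} - 6\right)^{2} = \left(81 - 6\right)^{2} = 75^{2} = 5625$)
$w{\left(R \right)} = 0$ ($w{\left(R \right)} = - 3 \left(R - R\right) R = - 3 \cdot 0 R = \left(-3\right) 0 = 0$)
$w{\left(u \right)} - I = 0 - 5625 = -5625$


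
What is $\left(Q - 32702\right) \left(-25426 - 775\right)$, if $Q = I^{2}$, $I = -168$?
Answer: $117328078$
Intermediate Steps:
$Q = 28224$ ($Q = \left(-168\right)^{2} = 28224$)
$\left(Q - 32702\right) \left(-25426 - 775\right) = \left(28224 - 32702\right) \left(-25426 - 775\right) = \left(-4478\right) \left(-26201\right) = 117328078$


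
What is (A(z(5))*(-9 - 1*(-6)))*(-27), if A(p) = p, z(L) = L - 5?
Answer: 0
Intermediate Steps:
z(L) = -5 + L
(A(z(5))*(-9 - 1*(-6)))*(-27) = ((-5 + 5)*(-9 - 1*(-6)))*(-27) = (0*(-9 + 6))*(-27) = (0*(-3))*(-27) = 0*(-27) = 0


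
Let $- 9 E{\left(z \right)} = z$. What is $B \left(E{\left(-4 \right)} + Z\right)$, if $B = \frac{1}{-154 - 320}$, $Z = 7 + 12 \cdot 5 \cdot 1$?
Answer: $- \frac{607}{4266} \approx -0.14229$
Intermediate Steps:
$E{\left(z \right)} = - \frac{z}{9}$
$Z = 67$ ($Z = 7 + 12 \cdot 5 = 7 + 60 = 67$)
$B = - \frac{1}{474}$ ($B = \frac{1}{-154 - 320} = \frac{1}{-474} = - \frac{1}{474} \approx -0.0021097$)
$B \left(E{\left(-4 \right)} + Z\right) = - \frac{\left(- \frac{1}{9}\right) \left(-4\right) + 67}{474} = - \frac{\frac{4}{9} + 67}{474} = \left(- \frac{1}{474}\right) \frac{607}{9} = - \frac{607}{4266}$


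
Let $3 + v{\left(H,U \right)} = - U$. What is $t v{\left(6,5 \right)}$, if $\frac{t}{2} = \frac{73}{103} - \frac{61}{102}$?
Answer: $- \frac{9304}{5253} \approx -1.7712$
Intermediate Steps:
$v{\left(H,U \right)} = -3 - U$
$t = \frac{1163}{5253}$ ($t = 2 \left(\frac{73}{103} - \frac{61}{102}\right) = 2 \cdot \frac{1163}{10506} = \frac{1163}{5253} \approx 0.2214$)
$t v{\left(6,5 \right)} = \frac{1163 \left(-3 - 5\right)}{5253} = \frac{1163}{5253} \left(-8\right) = - \frac{9304}{5253}$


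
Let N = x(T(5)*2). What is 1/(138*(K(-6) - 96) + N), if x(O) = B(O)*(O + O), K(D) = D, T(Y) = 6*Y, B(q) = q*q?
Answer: 1/417924 ≈ 2.3928e-6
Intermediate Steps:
B(q) = q²
x(O) = 2*O³ (x(O) = O²*(O + O) = O²*(2*O) = 2*O³)
N = 432000 (N = 2*((6*5)*2)³ = 2*(30*2)³ = 2*60³ = 2*216000 = 432000)
1/(138*(K(-6) - 96) + N) = 1/(138*(-6 - 96) + 432000) = 1/(138*(-102) + 432000) = 1/(-14076 + 432000) = 1/417924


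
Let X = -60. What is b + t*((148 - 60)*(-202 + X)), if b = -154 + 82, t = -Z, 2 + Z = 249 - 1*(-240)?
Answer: 11228200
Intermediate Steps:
Z = 487 (Z = -2 + (249 - 1*(-240)) = -2 + (249 + 240) = -2 + 489 = 487)
t = -487 (t = -1*487 = -487)
b = -72
b + t*((148 - 60)*(-202 + X)) = -72 - 487*(148 - 60)*(-202 - 60) = -72 - 42856*(-262) = -72 - 487*(-23056) = -72 + 11228272 = 11228200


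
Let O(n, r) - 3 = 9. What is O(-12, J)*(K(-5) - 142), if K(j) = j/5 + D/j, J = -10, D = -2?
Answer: -8556/5 ≈ -1711.2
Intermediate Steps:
O(n, r) = 12 (O(n, r) = 3 + 9 = 12)
K(j) = -2/j + j/5 (K(j) = j/5 - 2/j = -2/j + j/5)
O(-12, J)*(K(-5) - 142) = 12*((-2/(-5) + (⅕)*(-5)) - 142) = 12*((-2*(-⅕) - 1) - 142) = 12*((⅖ - 1) - 142) = 12*(-⅗ - 142) = 12*(-713/5) = -8556/5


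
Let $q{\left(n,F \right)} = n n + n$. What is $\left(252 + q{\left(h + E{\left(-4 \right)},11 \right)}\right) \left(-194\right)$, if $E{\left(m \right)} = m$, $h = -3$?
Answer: $-57036$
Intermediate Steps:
$q{\left(n,F \right)} = n + n^{2}$ ($q{\left(n,F \right)} = n^{2} + n = n + n^{2}$)
$\left(252 + q{\left(h + E{\left(-4 \right)},11 \right)}\right) \left(-194\right) = \left(252 + \left(-3 - 4\right) \left(1 - 7\right)\right) \left(-194\right) = \left(252 - 7 \left(1 - 7\right)\right) \left(-194\right) = \left(252 - -42\right) \left(-194\right) = \left(252 + 42\right) \left(-194\right) = 294 \left(-194\right) = -57036$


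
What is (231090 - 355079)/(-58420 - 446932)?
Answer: 123989/505352 ≈ 0.24535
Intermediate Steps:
(231090 - 355079)/(-58420 - 446932) = -123989/(-505352) = -123989*(-1/505352) = 123989/505352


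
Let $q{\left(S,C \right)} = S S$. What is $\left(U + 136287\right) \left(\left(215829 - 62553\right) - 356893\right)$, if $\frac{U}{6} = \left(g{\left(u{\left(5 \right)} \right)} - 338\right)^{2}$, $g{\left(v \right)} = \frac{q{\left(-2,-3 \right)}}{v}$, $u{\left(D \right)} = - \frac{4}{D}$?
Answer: $-171482368677$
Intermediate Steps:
$q{\left(S,C \right)} = S^{2}$
$g{\left(v \right)} = \frac{4}{v}$ ($g{\left(v \right)} = \frac{\left(-2\right)^{2}}{v} = \frac{4}{v}$)
$U = 705894$ ($U = 6 \left(\frac{4}{\left(-4\right) \frac{1}{5}} - 338\right)^{2} = 6 \left(\frac{4}{- \frac{4}{5}} - 338\right)^{2} = 6 \left(4 \left(- \frac{5}{4}\right) - 338\right)^{2} = 6 \left(-5 - 338\right)^{2} = 6 \left(-343\right)^{2} = 6 \cdot 117649 = 705894$)
$\left(U + 136287\right) \left(\left(215829 - 62553\right) - 356893\right) = \left(705894 + 136287\right) \left(\left(215829 - 62553\right) - 356893\right) = 842181 \left(153276 - 356893\right) = 842181 \left(-203617\right) = -171482368677$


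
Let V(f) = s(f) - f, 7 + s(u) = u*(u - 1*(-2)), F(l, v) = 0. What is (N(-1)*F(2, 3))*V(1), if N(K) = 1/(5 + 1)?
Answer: 0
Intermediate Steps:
N(K) = ⅙ (N(K) = 1/6 = ⅙)
s(u) = -7 + u*(2 + u) (s(u) = -7 + u*(u - 1*(-2)) = -7 + u*(u + 2) = -7 + u*(2 + u))
V(f) = -7 + f + f² (V(f) = (-7 + f² + 2*f) - f = -7 + f + f²)
(N(-1)*F(2, 3))*V(1) = ((⅙)*0)*(-7 + 1 + 1²) = 0*(-7 + 1 + 1) = 0*(-5) = 0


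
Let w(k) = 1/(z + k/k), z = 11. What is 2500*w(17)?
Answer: 625/3 ≈ 208.33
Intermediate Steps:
w(k) = 1/12 (w(k) = 1/(11 + k/k) = 1/(11 + 1) = 1/12)
2500*w(17) = 2500*(1/12) = 625/3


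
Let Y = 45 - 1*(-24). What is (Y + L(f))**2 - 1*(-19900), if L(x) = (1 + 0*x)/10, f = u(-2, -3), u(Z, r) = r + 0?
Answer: 2467481/100 ≈ 24675.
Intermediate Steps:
u(Z, r) = r
Y = 69 (Y = 45 + 24 = 69)
f = -3
L(x) = 1/10 (L(x) = (1 + 0)*(1/10) = 1*(1/10) = 1/10)
(Y + L(f))**2 - 1*(-19900) = (69 + 1/10)**2 - 1*(-19900) = (691/10)**2 + 19900 = 477481/100 + 19900 = 2467481/100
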